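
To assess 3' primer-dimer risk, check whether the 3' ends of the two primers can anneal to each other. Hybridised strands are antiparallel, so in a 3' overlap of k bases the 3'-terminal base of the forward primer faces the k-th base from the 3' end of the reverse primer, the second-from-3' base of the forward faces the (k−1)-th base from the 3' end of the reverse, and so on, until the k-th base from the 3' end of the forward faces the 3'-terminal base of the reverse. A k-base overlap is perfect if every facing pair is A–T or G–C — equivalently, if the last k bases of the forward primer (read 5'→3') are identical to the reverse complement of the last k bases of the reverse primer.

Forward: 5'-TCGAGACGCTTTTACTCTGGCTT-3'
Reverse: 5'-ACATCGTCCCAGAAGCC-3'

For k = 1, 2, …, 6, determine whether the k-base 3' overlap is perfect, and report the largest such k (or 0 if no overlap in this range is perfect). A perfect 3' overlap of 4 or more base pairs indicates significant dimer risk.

Last 6 bases (5'→3') — forward …TGGCTT, reverse …GAAGCC.
Reverse complement of the reverse primer's last 6 bases: GGCTTC; its first k bases are the reverse complement of the reverse primer's last k bases, so a perfect k-base overlap needs the forward primer's last k bases to equal them.
Comparing (forward last k vs required): k=1: T vs G ✗; k=2: TT vs GG ✗; k=3: CTT vs GGC ✗; k=4: GCTT vs GGCT ✗; k=5: GGCTT vs GGCTT ✓; k=6: TGGCTT vs GGCTTC ✗.
Only k = 5 is perfect, so the longest perfect 3' overlap is 5.

Longest perfect overlap: 5 complementary base pairs; significant dimer risk (threshold 4).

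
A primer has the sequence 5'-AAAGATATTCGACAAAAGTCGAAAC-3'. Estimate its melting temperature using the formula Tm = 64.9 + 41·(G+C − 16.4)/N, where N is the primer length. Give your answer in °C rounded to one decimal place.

51.1°C

Base counts: A=13, T=4, G=4, C=4; G+C = 8, N = 25.
Tm = 64.9 + 41·(8 − 16.4)/25 = 64.9 + -344.40/25 = 51.1°C.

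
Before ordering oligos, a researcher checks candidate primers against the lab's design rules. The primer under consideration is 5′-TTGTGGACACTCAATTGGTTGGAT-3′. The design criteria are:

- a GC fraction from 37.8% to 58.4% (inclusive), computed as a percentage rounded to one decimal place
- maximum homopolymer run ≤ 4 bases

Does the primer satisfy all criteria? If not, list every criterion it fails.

Base counts: A=5, T=9, G=7, C=3 (length 24).
GC content: GC 10/24 = 41.7% ✓
homopolymer run: longest run = 2 ✓

Meets all criteria.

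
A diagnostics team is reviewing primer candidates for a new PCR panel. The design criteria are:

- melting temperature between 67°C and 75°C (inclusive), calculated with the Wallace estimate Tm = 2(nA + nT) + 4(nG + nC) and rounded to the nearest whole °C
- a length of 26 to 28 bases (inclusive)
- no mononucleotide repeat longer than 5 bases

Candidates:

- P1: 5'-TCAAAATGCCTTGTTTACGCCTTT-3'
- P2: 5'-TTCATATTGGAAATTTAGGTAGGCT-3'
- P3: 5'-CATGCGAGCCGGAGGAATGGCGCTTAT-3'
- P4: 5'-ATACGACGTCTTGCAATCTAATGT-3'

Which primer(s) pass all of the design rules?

None of the candidates satisfy all criteria.

P1 (24 nt, A=5 T=10 G=3 C=6): Tm = 2·15 + 4·9 = 66°C, outside 67–75°C ✗; length 24, outside 26–28 ✗; longest run = 4 ✓ — fails.
P2 (25 nt, A=7 T=10 G=6 C=2): Tm = 2·17 + 4·8 = 66°C, outside 67–75°C ✗; length 25, outside 26–28 ✗; longest run = 3 ✓ — fails.
P3 (27 nt, A=6 T=5 G=10 C=6): Tm = 2·11 + 4·16 = 86°C, outside 67–75°C ✗; length 27 ✓; longest run = 2 ✓ — fails.
P4 (24 nt, A=7 T=8 G=4 C=5): Tm = 2·15 + 4·9 = 66°C, outside 67–75°C ✗; length 24, outside 26–28 ✗; longest run = 2 ✓ — fails.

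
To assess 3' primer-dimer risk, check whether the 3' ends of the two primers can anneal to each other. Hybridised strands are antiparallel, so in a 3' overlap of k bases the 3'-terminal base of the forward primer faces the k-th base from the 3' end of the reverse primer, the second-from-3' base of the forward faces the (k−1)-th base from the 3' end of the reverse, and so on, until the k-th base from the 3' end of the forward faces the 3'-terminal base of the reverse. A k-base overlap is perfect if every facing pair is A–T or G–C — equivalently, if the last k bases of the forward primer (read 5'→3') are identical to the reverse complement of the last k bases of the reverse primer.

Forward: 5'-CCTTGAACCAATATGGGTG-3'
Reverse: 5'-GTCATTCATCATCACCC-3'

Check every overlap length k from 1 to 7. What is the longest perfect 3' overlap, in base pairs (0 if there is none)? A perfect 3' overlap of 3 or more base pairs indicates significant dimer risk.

Longest perfect overlap: 5 complementary base pairs; significant dimer risk (threshold 3).

Last 7 bases (5'→3') — forward …ATGGGTG, reverse …ATCACCC.
Reverse complement of the reverse primer's last 7 bases: GGGTGAT; its first k bases are the reverse complement of the reverse primer's last k bases, so a perfect k-base overlap needs the forward primer's last k bases to equal them.
Comparing (forward last k vs required): k=1: G vs G ✓; k=2: TG vs GG ✗; k=3: GTG vs GGG ✗; k=4: GGTG vs GGGT ✗; k=5: GGGTG vs GGGTG ✓; k=6: TGGGTG vs GGGTGA ✗; k=7: ATGGGTG vs GGGTGAT ✗.
Perfect overlaps at k = 1, 5; the largest is 5.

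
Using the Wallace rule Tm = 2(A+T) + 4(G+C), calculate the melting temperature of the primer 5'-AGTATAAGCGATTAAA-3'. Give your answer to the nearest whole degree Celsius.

40°C

Base counts: A=8, T=4, G=3, C=1 (length 16).
Tm = 2·(8+4) + 4·(3+1) = 2·12 + 4·4 = 24 + 16 = 40°C.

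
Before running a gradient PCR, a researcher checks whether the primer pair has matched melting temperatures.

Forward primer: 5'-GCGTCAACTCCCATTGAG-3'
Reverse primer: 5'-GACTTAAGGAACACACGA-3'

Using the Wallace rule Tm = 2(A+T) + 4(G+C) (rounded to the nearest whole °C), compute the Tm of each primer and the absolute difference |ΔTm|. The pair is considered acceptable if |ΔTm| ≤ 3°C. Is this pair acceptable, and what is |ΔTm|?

|ΔTm| = 4°C; the pair is not acceptable.

Forward: A=4 T=4 G=4 C=6 → Tm = 2·8 + 4·10 = 56°C.
Reverse: A=8 T=2 G=4 C=4 → Tm = 2·10 + 4·8 = 52°C.
|ΔTm| = |56 − 52| = 4°C, > 3°C.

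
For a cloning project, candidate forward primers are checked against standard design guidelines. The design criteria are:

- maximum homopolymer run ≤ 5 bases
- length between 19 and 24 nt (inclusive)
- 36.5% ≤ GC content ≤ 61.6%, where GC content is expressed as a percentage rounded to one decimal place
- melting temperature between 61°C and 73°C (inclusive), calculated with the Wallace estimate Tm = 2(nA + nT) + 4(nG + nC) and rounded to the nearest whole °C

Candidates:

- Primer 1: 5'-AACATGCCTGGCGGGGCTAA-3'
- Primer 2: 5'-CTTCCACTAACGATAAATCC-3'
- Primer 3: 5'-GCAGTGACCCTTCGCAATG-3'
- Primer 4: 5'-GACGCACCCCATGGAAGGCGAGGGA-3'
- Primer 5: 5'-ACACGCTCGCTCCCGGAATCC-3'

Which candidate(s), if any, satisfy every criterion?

Primer 1 only.

Primer 1 (20 nt, A=5 T=3 G=7 C=5): longest run = 4 ✓; length 20 ✓; GC 12/20 = 60.0% ✓; Tm = 2·8 + 4·12 = 64°C ✓ — passes.
Primer 2 (20 nt, A=7 T=5 G=1 C=7): longest run = 3 ✓; length 20 ✓; GC 8/20 = 40.0% ✓; Tm = 2·12 + 4·8 = 56°C, outside 61–73°C ✗ — fails.
Primer 3 (19 nt, A=4 T=4 G=5 C=6): longest run = 3 ✓; length 19 ✓; GC 11/19 = 57.9% ✓; Tm = 2·8 + 4·11 = 60°C, outside 61–73°C ✗ — fails.
Primer 4 (25 nt, A=7 T=1 G=10 C=7): longest run = 4 ✓; length 25, outside 19–24 ✗; GC 17/25 = 68.0%, outside 36.5–61.6% ✗; Tm = 2·8 + 4·17 = 84°C, outside 61–73°C ✗ — fails.
Primer 5 (21 nt, A=4 T=3 G=4 C=10): longest run = 3 ✓; length 21 ✓; GC 14/21 = 66.7%, outside 36.5–61.6% ✗; Tm = 2·7 + 4·14 = 70°C ✓ — fails.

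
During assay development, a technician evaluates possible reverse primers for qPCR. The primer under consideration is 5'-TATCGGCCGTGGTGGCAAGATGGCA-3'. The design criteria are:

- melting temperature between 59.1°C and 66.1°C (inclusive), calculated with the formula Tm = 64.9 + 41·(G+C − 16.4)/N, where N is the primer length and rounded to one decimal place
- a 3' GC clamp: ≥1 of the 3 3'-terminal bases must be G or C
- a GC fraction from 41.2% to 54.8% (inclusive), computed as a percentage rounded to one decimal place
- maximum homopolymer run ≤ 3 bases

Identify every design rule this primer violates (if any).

Base counts: A=5, T=5, G=10, C=5 (length 25).
Tm: Tm = 64.9 + 41·(15 − 16.4)/25 = 62.6°C ✓
GC clamp: 3' end GCA has 2 G/C ✓
GC content: GC 15/25 = 60.0%, outside 41.2–54.8% ✗
homopolymer run: longest run = 2 ✓

Fails: GC content.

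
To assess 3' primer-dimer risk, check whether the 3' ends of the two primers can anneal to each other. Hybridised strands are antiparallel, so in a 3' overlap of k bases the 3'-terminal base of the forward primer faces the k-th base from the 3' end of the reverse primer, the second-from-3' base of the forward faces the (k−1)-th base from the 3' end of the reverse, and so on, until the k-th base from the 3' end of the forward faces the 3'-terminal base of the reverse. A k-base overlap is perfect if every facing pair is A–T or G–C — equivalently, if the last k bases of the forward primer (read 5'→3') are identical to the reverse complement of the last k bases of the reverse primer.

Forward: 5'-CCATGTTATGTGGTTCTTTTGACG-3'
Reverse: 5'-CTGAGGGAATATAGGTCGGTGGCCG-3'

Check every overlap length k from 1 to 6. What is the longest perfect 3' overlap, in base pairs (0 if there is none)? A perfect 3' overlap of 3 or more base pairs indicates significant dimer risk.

Longest perfect overlap: 2 complementary base pairs; below the dimer-risk threshold (threshold 3).

Last 6 bases (5'→3') — forward …TTGACG, reverse …TGGCCG.
Reverse complement of the reverse primer's last 6 bases: CGGCCA; its first k bases are the reverse complement of the reverse primer's last k bases, so a perfect k-base overlap needs the forward primer's last k bases to equal them.
Comparing (forward last k vs required): k=1: G vs C ✗; k=2: CG vs CG ✓; k=3: ACG vs CGG ✗; k=4: GACG vs CGGC ✗; k=5: TGACG vs CGGCC ✗; k=6: TTGACG vs CGGCCA ✗.
Only k = 2 is perfect, so the longest perfect 3' overlap is 2.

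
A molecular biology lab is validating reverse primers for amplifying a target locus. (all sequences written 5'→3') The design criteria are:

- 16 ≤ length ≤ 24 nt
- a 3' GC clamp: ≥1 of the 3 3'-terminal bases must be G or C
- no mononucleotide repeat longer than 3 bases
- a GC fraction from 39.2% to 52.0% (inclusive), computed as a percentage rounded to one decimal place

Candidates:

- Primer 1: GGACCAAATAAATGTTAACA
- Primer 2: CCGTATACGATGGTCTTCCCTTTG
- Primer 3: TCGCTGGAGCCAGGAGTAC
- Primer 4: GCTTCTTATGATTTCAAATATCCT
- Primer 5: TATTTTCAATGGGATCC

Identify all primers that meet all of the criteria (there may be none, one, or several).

Primer 2 only.

Primer 1 (20 nt, A=10 T=4 G=3 C=3): length 20 ✓; 3' end ACA has 1 G/C ✓; longest run = 3 ✓; GC 6/20 = 30.0%, outside 39.2–52.0% ✗ — fails.
Primer 2 (24 nt, A=3 T=9 G=5 C=7): length 24 ✓; 3' end TTG has 1 G/C ✓; longest run = 3 ✓; GC 12/24 = 50.0% ✓ — passes.
Primer 3 (19 nt, A=4 T=3 G=7 C=5): length 19 ✓; 3' end TAC has 1 G/C ✓; longest run = 2 ✓; GC 12/19 = 63.2%, outside 39.2–52.0% ✗ — fails.
Primer 4 (24 nt, A=6 T=11 G=2 C=5): length 24 ✓; 3' end CCT has 2 G/C ✓; longest run = 3 ✓; GC 7/24 = 29.2%, outside 39.2–52.0% ✗ — fails.
Primer 5 (17 nt, A=4 T=7 G=3 C=3): length 17 ✓; 3' end TCC has 2 G/C ✓; longest run = 4, exceeds 3 ✗; GC 6/17 = 35.3%, outside 39.2–52.0% ✗ — fails.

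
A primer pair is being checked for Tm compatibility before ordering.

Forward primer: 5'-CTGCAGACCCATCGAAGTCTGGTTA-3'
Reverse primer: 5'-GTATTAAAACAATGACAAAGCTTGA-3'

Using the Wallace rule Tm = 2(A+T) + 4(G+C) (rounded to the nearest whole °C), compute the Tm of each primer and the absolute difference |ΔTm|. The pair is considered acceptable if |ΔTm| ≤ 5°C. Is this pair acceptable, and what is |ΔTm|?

Forward: A=6 T=6 G=6 C=7 → Tm = 2·12 + 4·13 = 76°C.
Reverse: A=12 T=6 G=4 C=3 → Tm = 2·18 + 4·7 = 64°C.
|ΔTm| = |76 − 64| = 12°C, > 5°C.

|ΔTm| = 12°C; the pair is not acceptable.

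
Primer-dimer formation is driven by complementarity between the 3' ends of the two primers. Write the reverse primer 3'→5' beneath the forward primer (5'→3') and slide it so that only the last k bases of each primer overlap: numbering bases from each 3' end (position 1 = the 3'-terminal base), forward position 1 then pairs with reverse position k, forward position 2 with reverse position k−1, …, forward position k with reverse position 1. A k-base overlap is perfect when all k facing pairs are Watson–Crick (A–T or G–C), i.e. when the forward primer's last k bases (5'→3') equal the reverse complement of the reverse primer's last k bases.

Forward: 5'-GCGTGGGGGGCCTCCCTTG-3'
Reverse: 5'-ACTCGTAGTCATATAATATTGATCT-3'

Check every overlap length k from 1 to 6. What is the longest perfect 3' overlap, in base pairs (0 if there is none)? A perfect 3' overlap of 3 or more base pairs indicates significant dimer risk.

Last 6 bases (5'→3') — forward …CCCTTG, reverse …TGATCT.
Reverse complement of the reverse primer's last 6 bases: AGATCA; its first k bases are the reverse complement of the reverse primer's last k bases, so a perfect k-base overlap needs the forward primer's last k bases to equal them.
Comparing (forward last k vs required): k=1: G vs A ✗; k=2: TG vs AG ✗; k=3: TTG vs AGA ✗; k=4: CTTG vs AGAT ✗; k=5: CCTTG vs AGATC ✗; k=6: CCCTTG vs AGATCA ✗.
No overlap length from 1 to 6 is perfect, so the longest perfect 3' overlap is 0.

Longest perfect overlap: 0 complementary base pairs; below the dimer-risk threshold (threshold 3).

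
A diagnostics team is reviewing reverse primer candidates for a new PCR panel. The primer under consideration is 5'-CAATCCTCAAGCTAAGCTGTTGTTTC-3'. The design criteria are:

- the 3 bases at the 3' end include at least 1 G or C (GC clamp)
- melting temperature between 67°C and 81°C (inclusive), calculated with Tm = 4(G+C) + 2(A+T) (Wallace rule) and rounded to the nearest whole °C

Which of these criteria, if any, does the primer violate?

Base counts: A=6, T=9, G=4, C=7 (length 26).
GC clamp: 3' end TTC has 1 G/C ✓
Tm: Tm = 2·15 + 4·11 = 74°C ✓

Meets all criteria.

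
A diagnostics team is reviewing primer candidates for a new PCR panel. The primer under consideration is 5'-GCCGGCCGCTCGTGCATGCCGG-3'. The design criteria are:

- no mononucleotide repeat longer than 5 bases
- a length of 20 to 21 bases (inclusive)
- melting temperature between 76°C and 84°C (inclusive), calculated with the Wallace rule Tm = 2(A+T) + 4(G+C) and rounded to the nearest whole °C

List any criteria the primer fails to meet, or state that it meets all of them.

Base counts: A=1, T=3, G=9, C=9 (length 22).
homopolymer run: longest run = 2 ✓
length: length 22, outside 20–21 ✗
Tm: Tm = 2·4 + 4·18 = 80°C ✓

Fails: length.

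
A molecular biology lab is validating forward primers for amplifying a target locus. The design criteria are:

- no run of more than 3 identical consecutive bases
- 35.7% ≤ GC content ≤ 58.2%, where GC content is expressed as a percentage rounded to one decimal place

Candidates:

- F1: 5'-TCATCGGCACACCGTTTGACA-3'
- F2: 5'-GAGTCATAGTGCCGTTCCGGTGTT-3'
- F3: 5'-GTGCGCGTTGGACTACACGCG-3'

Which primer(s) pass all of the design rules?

F1 (21 nt, A=5 T=5 G=4 C=7): longest run = 3 ✓; GC 11/21 = 52.4% ✓ — passes.
F2 (24 nt, A=3 T=8 G=8 C=5): longest run = 2 ✓; GC 13/24 = 54.2% ✓ — passes.
F3 (21 nt, A=3 T=4 G=8 C=6): longest run = 2 ✓; GC 14/21 = 66.7%, outside 35.7–58.2% ✗ — fails.

F1 and F2.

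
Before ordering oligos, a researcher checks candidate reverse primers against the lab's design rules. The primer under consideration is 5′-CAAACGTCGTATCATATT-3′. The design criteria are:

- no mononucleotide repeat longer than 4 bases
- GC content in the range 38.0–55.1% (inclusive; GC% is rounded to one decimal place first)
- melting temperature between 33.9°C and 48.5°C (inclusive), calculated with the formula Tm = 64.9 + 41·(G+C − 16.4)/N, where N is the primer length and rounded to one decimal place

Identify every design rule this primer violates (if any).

Base counts: A=6, T=6, G=2, C=4 (length 18).
homopolymer run: longest run = 3 ✓
GC content: GC 6/18 = 33.3%, outside 38.0–55.1% ✗
Tm: Tm = 64.9 + 41·(6 − 16.4)/18 = 41.2°C ✓

Fails: GC content.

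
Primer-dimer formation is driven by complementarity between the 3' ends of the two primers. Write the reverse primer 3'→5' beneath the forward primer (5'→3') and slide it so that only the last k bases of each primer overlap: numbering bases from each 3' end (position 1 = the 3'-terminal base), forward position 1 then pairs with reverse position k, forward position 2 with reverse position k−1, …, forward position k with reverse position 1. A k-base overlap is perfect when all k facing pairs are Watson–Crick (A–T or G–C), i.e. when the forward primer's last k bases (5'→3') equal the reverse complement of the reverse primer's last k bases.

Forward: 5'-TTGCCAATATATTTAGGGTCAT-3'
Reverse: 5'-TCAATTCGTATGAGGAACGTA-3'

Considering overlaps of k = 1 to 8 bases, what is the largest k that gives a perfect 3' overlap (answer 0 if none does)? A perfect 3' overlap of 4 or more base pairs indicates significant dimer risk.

Last 8 bases (5'→3') — forward …AGGGTCAT, reverse …GGAACGTA.
Reverse complement of the reverse primer's last 8 bases: TACGTTCC; its first k bases are the reverse complement of the reverse primer's last k bases, so a perfect k-base overlap needs the forward primer's last k bases to equal them.
Comparing (forward last k vs required): k=1: T vs T ✓; k=2: AT vs TA ✗; k=3: CAT vs TAC ✗; k=4: TCAT vs TACG ✗; k=5: GTCAT vs TACGT ✗; k=6: GGTCAT vs TACGTT ✗; k=7: GGGTCAT vs TACGTTC ✗; k=8: AGGGTCAT vs TACGTTCC ✗.
Only k = 1 is perfect, so the longest perfect 3' overlap is 1.

Longest perfect overlap: 1 complementary base pair; below the dimer-risk threshold (threshold 4).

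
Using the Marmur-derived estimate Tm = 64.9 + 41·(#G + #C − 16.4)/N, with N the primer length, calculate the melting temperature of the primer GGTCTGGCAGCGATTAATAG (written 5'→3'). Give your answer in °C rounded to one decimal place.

Base counts: A=5, T=5, G=7, C=3; G+C = 10, N = 20.
Tm = 64.9 + 41·(10 − 16.4)/20 = 64.9 + -262.40/20 = 51.8°C.

51.8°C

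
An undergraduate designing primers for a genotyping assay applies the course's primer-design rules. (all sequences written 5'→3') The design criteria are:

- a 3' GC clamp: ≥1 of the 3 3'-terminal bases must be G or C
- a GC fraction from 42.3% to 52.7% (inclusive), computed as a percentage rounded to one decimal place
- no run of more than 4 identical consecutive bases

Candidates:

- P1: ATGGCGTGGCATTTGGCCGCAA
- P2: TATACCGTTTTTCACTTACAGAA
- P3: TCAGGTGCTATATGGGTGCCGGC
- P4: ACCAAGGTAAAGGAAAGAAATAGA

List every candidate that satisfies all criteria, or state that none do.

P1 (22 nt, A=4 T=5 G=8 C=5): 3' end CAA has 1 G/C ✓; GC 13/22 = 59.1%, outside 42.3–52.7% ✗; longest run = 3 ✓ — fails.
P2 (23 nt, A=7 T=9 G=2 C=5): 3' end GAA has 1 G/C ✓; GC 7/23 = 30.4%, outside 42.3–52.7% ✗; longest run = 5, exceeds 4 ✗ — fails.
P3 (23 nt, A=3 T=6 G=9 C=5): 3' end GGC has 3 G/C ✓; GC 14/23 = 60.9%, outside 42.3–52.7% ✗; longest run = 3 ✓ — fails.
P4 (24 nt, A=14 T=2 G=6 C=2): 3' end AGA has 1 G/C ✓; GC 8/24 = 33.3%, outside 42.3–52.7% ✗; longest run = 3 ✓ — fails.

None of the candidates satisfy all criteria.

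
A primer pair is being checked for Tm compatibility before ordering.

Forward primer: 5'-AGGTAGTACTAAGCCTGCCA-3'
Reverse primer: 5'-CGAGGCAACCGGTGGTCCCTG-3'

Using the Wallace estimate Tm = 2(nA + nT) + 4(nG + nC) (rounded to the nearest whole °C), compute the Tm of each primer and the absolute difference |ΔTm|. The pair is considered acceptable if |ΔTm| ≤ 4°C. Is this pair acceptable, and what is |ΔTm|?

|ΔTm| = 12°C; the pair is not acceptable.

Forward: A=6 T=4 G=5 C=5 → Tm = 2·10 + 4·10 = 60°C.
Reverse: A=3 T=3 G=8 C=7 → Tm = 2·6 + 4·15 = 72°C.
|ΔTm| = |60 − 72| = 12°C, > 4°C.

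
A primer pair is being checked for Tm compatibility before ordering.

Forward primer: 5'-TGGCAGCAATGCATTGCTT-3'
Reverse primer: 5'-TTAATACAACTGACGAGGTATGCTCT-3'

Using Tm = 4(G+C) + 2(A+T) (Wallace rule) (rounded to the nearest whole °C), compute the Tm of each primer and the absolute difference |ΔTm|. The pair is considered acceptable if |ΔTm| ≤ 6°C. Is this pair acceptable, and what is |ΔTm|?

Forward: A=4 T=6 G=5 C=4 → Tm = 2·10 + 4·9 = 56°C.
Reverse: A=8 T=8 G=5 C=5 → Tm = 2·16 + 4·10 = 72°C.
|ΔTm| = |56 − 72| = 16°C, > 6°C.

|ΔTm| = 16°C; the pair is not acceptable.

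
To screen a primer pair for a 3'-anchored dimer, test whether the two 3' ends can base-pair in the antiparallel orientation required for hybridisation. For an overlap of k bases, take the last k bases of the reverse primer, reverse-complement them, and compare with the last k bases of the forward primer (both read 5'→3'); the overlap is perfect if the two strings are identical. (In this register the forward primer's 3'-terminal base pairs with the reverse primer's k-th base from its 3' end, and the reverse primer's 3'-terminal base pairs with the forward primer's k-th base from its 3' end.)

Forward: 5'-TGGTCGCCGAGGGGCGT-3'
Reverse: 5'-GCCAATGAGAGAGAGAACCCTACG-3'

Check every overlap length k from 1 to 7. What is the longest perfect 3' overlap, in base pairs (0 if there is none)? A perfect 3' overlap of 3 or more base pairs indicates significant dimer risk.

Last 7 bases (5'→3') — forward …GGGGCGT, reverse …CCCTACG.
Reverse complement of the reverse primer's last 7 bases: CGTAGGG; its first k bases are the reverse complement of the reverse primer's last k bases, so a perfect k-base overlap needs the forward primer's last k bases to equal them.
Comparing (forward last k vs required): k=1: T vs C ✗; k=2: GT vs CG ✗; k=3: CGT vs CGT ✓; k=4: GCGT vs CGTA ✗; k=5: GGCGT vs CGTAG ✗; k=6: GGGCGT vs CGTAGG ✗; k=7: GGGGCGT vs CGTAGGG ✗.
Only k = 3 is perfect, so the longest perfect 3' overlap is 3.

Longest perfect overlap: 3 complementary base pairs; significant dimer risk (threshold 3).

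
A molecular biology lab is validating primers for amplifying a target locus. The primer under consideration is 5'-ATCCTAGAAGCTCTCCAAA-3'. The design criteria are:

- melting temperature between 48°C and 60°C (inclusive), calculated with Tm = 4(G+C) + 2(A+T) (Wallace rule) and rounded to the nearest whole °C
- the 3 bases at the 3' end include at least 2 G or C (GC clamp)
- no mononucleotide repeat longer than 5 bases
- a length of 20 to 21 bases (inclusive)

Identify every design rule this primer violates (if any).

Fails: GC clamp, length.

Base counts: A=7, T=4, G=2, C=6 (length 19).
Tm: Tm = 2·11 + 4·8 = 54°C ✓
GC clamp: 3' end AAA has 0 G/C, need ≥2 ✗
homopolymer run: longest run = 3 ✓
length: length 19, outside 20–21 ✗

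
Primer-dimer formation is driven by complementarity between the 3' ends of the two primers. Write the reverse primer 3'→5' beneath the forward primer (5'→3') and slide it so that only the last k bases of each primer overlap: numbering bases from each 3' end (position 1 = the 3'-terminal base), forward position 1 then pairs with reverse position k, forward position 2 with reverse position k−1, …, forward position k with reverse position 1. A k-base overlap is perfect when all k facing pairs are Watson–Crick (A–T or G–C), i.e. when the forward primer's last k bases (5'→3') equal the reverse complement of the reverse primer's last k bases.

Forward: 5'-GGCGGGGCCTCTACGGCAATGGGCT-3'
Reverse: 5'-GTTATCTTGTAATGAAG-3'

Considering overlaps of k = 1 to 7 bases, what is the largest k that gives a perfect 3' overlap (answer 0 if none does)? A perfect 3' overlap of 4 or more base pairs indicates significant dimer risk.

Longest perfect overlap: 2 complementary base pairs; below the dimer-risk threshold (threshold 4).

Last 7 bases (5'→3') — forward …ATGGGCT, reverse …AATGAAG.
Reverse complement of the reverse primer's last 7 bases: CTTCATT; its first k bases are the reverse complement of the reverse primer's last k bases, so a perfect k-base overlap needs the forward primer's last k bases to equal them.
Comparing (forward last k vs required): k=1: T vs C ✗; k=2: CT vs CT ✓; k=3: GCT vs CTT ✗; k=4: GGCT vs CTTC ✗; k=5: GGGCT vs CTTCA ✗; k=6: TGGGCT vs CTTCAT ✗; k=7: ATGGGCT vs CTTCATT ✗.
Only k = 2 is perfect, so the longest perfect 3' overlap is 2.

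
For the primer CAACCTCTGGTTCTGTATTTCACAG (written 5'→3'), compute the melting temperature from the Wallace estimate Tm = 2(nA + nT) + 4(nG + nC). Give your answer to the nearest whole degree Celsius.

Base counts: A=5, T=9, G=4, C=7 (length 25).
Tm = 2·(5+9) + 4·(4+7) = 2·14 + 4·11 = 28 + 44 = 72°C.

72°C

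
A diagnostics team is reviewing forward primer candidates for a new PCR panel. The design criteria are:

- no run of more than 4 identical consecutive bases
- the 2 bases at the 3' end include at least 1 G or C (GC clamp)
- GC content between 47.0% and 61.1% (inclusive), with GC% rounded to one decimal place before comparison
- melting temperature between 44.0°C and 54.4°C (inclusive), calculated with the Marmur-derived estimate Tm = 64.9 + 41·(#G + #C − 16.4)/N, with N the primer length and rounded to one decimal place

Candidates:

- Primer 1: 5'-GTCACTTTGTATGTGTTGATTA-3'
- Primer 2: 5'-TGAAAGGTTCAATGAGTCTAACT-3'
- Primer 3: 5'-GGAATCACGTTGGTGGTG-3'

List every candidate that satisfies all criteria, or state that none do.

Primer 1 (22 nt, A=4 T=11 G=5 C=2): longest run = 3 ✓; 3' end TA has 0 G/C, need ≥1 ✗; GC 7/22 = 31.8%, outside 47.0–61.1% ✗; Tm = 64.9 + 41·(7 − 16.4)/22 = 47.4°C ✓ — fails.
Primer 2 (23 nt, A=8 T=7 G=5 C=3): longest run = 3 ✓; 3' end CT has 1 G/C ✓; GC 8/23 = 34.8%, outside 47.0–61.1% ✗; Tm = 64.9 + 41·(8 − 16.4)/23 = 49.9°C ✓ — fails.
Primer 3 (18 nt, A=3 T=5 G=8 C=2): longest run = 2 ✓; 3' end TG has 1 G/C ✓; GC 10/18 = 55.6% ✓; Tm = 64.9 + 41·(10 − 16.4)/18 = 50.3°C ✓ — passes.

Primer 3 only.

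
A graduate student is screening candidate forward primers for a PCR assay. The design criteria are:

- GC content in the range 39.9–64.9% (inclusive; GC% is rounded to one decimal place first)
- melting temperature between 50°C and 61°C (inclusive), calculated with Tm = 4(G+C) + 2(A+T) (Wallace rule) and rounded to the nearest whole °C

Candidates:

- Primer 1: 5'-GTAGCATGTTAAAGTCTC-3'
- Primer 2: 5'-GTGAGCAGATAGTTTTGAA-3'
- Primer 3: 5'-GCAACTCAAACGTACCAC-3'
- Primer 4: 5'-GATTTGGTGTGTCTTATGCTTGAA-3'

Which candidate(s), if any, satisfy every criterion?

Primer 1 (18 nt, A=5 T=6 G=4 C=3): GC 7/18 = 38.9%, outside 39.9–64.9% ✗; Tm = 2·11 + 4·7 = 50°C ✓ — fails.
Primer 2 (19 nt, A=6 T=6 G=6 C=1): GC 7/19 = 36.8%, outside 39.9–64.9% ✗; Tm = 2·12 + 4·7 = 52°C ✓ — fails.
Primer 3 (18 nt, A=7 T=2 G=2 C=7): GC 9/18 = 50.0% ✓; Tm = 2·9 + 4·9 = 54°C ✓ — passes.
Primer 4 (24 nt, A=4 T=11 G=7 C=2): GC 9/24 = 37.5%, outside 39.9–64.9% ✗; Tm = 2·15 + 4·9 = 66°C, outside 50–61°C ✗ — fails.

Primer 3 only.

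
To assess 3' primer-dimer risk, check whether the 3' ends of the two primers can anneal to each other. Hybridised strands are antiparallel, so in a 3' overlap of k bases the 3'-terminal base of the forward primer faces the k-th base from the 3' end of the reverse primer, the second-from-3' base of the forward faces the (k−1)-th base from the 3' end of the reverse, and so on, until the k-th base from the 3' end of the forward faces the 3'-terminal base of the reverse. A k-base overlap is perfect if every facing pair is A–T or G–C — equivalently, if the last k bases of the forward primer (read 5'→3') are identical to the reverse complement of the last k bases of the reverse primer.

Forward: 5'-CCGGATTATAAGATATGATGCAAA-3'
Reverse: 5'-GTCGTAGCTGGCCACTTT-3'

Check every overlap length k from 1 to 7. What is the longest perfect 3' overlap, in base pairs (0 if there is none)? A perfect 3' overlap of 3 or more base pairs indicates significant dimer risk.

Longest perfect overlap: 3 complementary base pairs; significant dimer risk (threshold 3).

Last 7 bases (5'→3') — forward …ATGCAAA, reverse …CCACTTT.
Reverse complement of the reverse primer's last 7 bases: AAAGTGG; its first k bases are the reverse complement of the reverse primer's last k bases, so a perfect k-base overlap needs the forward primer's last k bases to equal them.
Comparing (forward last k vs required): k=1: A vs A ✓; k=2: AA vs AA ✓; k=3: AAA vs AAA ✓; k=4: CAAA vs AAAG ✗; k=5: GCAAA vs AAAGT ✗; k=6: TGCAAA vs AAAGTG ✗; k=7: ATGCAAA vs AAAGTGG ✗.
Perfect overlaps at k = 1, 2, 3; the largest is 3.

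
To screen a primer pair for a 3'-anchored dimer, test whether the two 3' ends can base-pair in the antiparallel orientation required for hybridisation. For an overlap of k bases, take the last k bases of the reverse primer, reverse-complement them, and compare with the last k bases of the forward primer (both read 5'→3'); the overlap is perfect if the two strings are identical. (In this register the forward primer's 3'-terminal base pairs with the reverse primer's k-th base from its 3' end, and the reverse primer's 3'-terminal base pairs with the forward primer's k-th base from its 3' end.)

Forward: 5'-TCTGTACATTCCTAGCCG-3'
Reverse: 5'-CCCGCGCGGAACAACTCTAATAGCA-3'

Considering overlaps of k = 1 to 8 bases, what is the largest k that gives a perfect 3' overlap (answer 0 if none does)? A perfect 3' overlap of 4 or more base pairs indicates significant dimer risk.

Last 8 bases (5'→3') — forward …CCTAGCCG, reverse …TAATAGCA.
Reverse complement of the reverse primer's last 8 bases: TGCTATTA; its first k bases are the reverse complement of the reverse primer's last k bases, so a perfect k-base overlap needs the forward primer's last k bases to equal them.
Comparing (forward last k vs required): k=1: G vs T ✗; k=2: CG vs TG ✗; k=3: CCG vs TGC ✗; k=4: GCCG vs TGCT ✗; k=5: AGCCG vs TGCTA ✗; k=6: TAGCCG vs TGCTAT ✗; k=7: CTAGCCG vs TGCTATT ✗; k=8: CCTAGCCG vs TGCTATTA ✗.
No overlap length from 1 to 8 is perfect, so the longest perfect 3' overlap is 0.

Longest perfect overlap: 0 complementary base pairs; below the dimer-risk threshold (threshold 4).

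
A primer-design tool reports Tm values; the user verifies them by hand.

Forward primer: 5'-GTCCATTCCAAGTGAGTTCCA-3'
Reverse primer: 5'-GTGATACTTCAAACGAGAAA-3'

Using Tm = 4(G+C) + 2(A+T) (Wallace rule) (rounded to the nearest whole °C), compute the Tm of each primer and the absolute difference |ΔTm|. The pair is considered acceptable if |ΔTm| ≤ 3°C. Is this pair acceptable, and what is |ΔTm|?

|ΔTm| = 8°C; the pair is not acceptable.

Forward: A=5 T=6 G=4 C=6 → Tm = 2·11 + 4·10 = 62°C.
Reverse: A=9 T=4 G=4 C=3 → Tm = 2·13 + 4·7 = 54°C.
|ΔTm| = |62 − 54| = 8°C, > 3°C.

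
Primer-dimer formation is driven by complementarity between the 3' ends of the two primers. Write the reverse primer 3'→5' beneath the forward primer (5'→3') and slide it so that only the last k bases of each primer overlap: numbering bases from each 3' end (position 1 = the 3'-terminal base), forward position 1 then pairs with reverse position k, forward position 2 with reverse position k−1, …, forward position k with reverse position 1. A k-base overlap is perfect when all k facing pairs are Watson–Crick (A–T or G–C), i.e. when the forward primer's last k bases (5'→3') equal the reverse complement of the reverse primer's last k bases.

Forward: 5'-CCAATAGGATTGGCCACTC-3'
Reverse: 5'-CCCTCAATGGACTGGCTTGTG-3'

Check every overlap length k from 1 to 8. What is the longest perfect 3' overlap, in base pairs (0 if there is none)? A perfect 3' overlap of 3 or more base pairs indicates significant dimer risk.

Last 8 bases (5'→3') — forward …GGCCACTC, reverse …GGCTTGTG.
Reverse complement of the reverse primer's last 8 bases: CACAAGCC; its first k bases are the reverse complement of the reverse primer's last k bases, so a perfect k-base overlap needs the forward primer's last k bases to equal them.
Comparing (forward last k vs required): k=1: C vs C ✓; k=2: TC vs CA ✗; k=3: CTC vs CAC ✗; k=4: ACTC vs CACA ✗; k=5: CACTC vs CACAA ✗; k=6: CCACTC vs CACAAG ✗; k=7: GCCACTC vs CACAAGC ✗; k=8: GGCCACTC vs CACAAGCC ✗.
Only k = 1 is perfect, so the longest perfect 3' overlap is 1.

Longest perfect overlap: 1 complementary base pair; below the dimer-risk threshold (threshold 3).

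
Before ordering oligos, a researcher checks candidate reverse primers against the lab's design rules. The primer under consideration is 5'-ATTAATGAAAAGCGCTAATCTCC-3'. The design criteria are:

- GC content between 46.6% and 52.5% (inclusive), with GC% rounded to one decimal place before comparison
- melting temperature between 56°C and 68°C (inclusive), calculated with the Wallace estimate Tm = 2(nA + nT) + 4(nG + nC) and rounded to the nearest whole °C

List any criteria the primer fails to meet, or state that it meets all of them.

Fails: GC content.

Base counts: A=9, T=6, G=3, C=5 (length 23).
GC content: GC 8/23 = 34.8%, outside 46.6–52.5% ✗
Tm: Tm = 2·15 + 4·8 = 62°C ✓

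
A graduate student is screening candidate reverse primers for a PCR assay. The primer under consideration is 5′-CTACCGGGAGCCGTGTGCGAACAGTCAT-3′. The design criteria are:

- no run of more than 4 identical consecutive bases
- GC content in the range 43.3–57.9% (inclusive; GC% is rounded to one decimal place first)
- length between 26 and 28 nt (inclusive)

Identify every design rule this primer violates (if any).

Fails: GC content.

Base counts: A=6, T=5, G=9, C=8 (length 28).
homopolymer run: longest run = 3 ✓
GC content: GC 17/28 = 60.7%, outside 43.3–57.9% ✗
length: length 28 ✓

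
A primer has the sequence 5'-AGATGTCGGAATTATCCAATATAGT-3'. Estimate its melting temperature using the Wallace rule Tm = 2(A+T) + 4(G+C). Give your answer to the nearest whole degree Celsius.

66°C

Base counts: A=9, T=8, G=5, C=3 (length 25).
Tm = 2·(9+8) + 4·(5+3) = 2·17 + 4·8 = 34 + 32 = 66°C.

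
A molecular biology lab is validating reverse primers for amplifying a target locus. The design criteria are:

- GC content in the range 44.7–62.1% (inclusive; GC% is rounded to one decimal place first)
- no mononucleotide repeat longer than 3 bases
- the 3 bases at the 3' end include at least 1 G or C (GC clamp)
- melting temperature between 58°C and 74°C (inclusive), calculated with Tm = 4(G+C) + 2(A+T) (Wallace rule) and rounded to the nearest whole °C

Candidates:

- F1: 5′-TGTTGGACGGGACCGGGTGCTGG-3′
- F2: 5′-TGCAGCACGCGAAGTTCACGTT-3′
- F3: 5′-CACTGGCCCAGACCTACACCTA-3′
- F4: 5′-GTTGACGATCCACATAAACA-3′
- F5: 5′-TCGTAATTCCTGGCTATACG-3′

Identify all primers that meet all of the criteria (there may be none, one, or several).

F2, F3 and F5.

F1 (23 nt, A=2 T=5 G=12 C=4): GC 16/23 = 69.6%, outside 44.7–62.1% ✗; longest run = 3 ✓; 3' end TGG has 2 G/C ✓; Tm = 2·7 + 4·16 = 78°C, outside 58–74°C ✗ — fails.
F2 (22 nt, A=5 T=5 G=6 C=6): GC 12/22 = 54.5% ✓; longest run = 2 ✓; 3' end GTT has 1 G/C ✓; Tm = 2·10 + 4·12 = 68°C ✓ — passes.
F3 (22 nt, A=6 T=3 G=3 C=10): GC 13/22 = 59.1% ✓; longest run = 3 ✓; 3' end CTA has 1 G/C ✓; Tm = 2·9 + 4·13 = 70°C ✓ — passes.
F4 (20 nt, A=8 T=4 G=3 C=5): GC 8/20 = 40.0%, outside 44.7–62.1% ✗; longest run = 3 ✓; 3' end ACA has 1 G/C ✓; Tm = 2·12 + 4·8 = 56°C, outside 58–74°C ✗ — fails.
F5 (20 nt, A=4 T=7 G=4 C=5): GC 9/20 = 45.0% ✓; longest run = 2 ✓; 3' end ACG has 2 G/C ✓; Tm = 2·11 + 4·9 = 58°C ✓ — passes.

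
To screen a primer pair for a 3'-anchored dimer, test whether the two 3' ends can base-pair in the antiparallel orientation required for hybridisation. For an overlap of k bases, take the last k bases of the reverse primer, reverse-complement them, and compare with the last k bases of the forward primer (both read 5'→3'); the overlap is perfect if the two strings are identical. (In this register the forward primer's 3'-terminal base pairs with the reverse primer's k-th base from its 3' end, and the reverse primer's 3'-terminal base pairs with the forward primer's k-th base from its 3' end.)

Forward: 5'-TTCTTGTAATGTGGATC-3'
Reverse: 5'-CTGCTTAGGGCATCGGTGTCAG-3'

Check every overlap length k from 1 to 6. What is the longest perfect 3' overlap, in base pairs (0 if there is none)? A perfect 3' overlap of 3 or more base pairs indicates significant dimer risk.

Longest perfect overlap: 1 complementary base pair; below the dimer-risk threshold (threshold 3).

Last 6 bases (5'→3') — forward …TGGATC, reverse …TGTCAG.
Reverse complement of the reverse primer's last 6 bases: CTGACA; its first k bases are the reverse complement of the reverse primer's last k bases, so a perfect k-base overlap needs the forward primer's last k bases to equal them.
Comparing (forward last k vs required): k=1: C vs C ✓; k=2: TC vs CT ✗; k=3: ATC vs CTG ✗; k=4: GATC vs CTGA ✗; k=5: GGATC vs CTGAC ✗; k=6: TGGATC vs CTGACA ✗.
Only k = 1 is perfect, so the longest perfect 3' overlap is 1.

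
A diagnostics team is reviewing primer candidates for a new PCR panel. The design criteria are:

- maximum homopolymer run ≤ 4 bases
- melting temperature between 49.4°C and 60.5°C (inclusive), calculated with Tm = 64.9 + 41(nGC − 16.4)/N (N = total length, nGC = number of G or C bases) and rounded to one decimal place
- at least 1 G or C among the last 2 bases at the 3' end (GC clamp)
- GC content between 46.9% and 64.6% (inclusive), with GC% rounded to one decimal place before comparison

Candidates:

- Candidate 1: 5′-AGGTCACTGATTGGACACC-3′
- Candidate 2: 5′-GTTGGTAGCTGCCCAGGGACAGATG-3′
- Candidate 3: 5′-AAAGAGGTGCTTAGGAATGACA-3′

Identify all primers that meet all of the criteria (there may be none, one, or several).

Candidate 1 (19 nt, A=5 T=4 G=5 C=5): longest run = 2 ✓; Tm = 64.9 + 41·(10 − 16.4)/19 = 51.1°C ✓; 3' end CC has 2 G/C ✓; GC 10/19 = 52.6% ✓ — passes.
Candidate 2 (25 nt, A=5 T=5 G=10 C=5): longest run = 3 ✓; Tm = 64.9 + 41·(15 − 16.4)/25 = 62.6°C, outside 49.4–60.5°C ✗; 3' end TG has 1 G/C ✓; GC 15/25 = 60.0% ✓ — fails.
Candidate 3 (22 nt, A=9 T=4 G=7 C=2): longest run = 3 ✓; Tm = 64.9 + 41·(9 − 16.4)/22 = 51.1°C ✓; 3' end CA has 1 G/C ✓; GC 9/22 = 40.9%, outside 46.9–64.6% ✗ — fails.

Candidate 1 only.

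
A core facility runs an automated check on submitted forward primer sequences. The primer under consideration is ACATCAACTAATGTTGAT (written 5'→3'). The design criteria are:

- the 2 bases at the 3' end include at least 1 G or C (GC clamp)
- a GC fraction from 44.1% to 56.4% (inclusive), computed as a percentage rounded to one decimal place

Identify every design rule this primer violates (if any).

Fails: GC clamp, GC content.

Base counts: A=7, T=6, G=2, C=3 (length 18).
GC clamp: 3' end AT has 0 G/C, need ≥1 ✗
GC content: GC 5/18 = 27.8%, outside 44.1–56.4% ✗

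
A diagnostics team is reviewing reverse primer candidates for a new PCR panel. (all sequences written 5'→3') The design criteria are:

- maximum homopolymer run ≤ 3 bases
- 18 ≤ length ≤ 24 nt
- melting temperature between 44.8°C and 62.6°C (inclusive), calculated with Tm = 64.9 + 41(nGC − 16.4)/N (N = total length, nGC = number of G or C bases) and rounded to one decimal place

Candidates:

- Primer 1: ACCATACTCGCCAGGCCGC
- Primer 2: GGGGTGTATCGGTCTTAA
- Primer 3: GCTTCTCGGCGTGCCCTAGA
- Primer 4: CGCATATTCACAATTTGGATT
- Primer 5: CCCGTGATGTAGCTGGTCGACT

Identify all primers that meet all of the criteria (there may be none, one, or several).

Primer 1, Primer 3, Primer 4 and Primer 5.

Primer 1 (19 nt, A=4 T=2 G=4 C=9): longest run = 2 ✓; length 19 ✓; Tm = 64.9 + 41·(13 − 16.4)/19 = 57.6°C ✓ — passes.
Primer 2 (18 nt, A=3 T=6 G=7 C=2): longest run = 4, exceeds 3 ✗; length 18 ✓; Tm = 64.9 + 41·(9 − 16.4)/18 = 48.0°C ✓ — fails.
Primer 3 (20 nt, A=2 T=5 G=6 C=7): longest run = 3 ✓; length 20 ✓; Tm = 64.9 + 41·(13 − 16.4)/20 = 57.9°C ✓ — passes.
Primer 4 (21 nt, A=6 T=8 G=3 C=4): longest run = 3 ✓; length 21 ✓; Tm = 64.9 + 41·(7 − 16.4)/21 = 46.5°C ✓ — passes.
Primer 5 (22 nt, A=3 T=6 G=7 C=6): longest run = 3 ✓; length 22 ✓; Tm = 64.9 + 41·(13 − 16.4)/22 = 58.6°C ✓ — passes.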